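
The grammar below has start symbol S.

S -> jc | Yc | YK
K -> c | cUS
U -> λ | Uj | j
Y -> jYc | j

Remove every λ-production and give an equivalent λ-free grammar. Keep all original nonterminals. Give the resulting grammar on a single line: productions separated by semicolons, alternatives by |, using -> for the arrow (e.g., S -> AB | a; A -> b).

S -> YK | Yc | jc; K -> c | cS | cUS; U -> j | Uj; Y -> j | jYc

Nullable set: {U}.
K -> cUS: U nullable, giving cS | cUS.
Drop U -> λ.
U -> Uj: U nullable, giving Uj | j.
Unchanged (no nullable symbols): S -> YK; S -> Yc; S -> jc; K -> c; U -> j; Y -> j; Y -> jYc.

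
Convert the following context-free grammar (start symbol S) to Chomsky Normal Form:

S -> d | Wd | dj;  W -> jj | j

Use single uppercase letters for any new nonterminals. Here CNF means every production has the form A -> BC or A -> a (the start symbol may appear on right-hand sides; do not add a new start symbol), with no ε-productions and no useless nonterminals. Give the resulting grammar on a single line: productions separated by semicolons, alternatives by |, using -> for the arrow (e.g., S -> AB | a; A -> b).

S -> d | AB | WA; A -> d; B -> j; W -> j | BB

No ε-productions.
No unit productions to eliminate.
TERM: introduce A -> d, B -> j and substitute in every rule of length ≥2.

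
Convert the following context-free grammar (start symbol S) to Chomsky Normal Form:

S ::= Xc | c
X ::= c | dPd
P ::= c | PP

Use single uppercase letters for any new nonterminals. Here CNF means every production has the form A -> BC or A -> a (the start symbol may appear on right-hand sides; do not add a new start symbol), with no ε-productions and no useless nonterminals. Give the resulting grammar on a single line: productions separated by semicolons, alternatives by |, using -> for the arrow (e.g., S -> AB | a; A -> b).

No ε-productions.
No unit productions to eliminate.
TERM: introduce A -> c, B -> d and substitute in every rule of length ≥2.
BIN: X -> BPB becomes X -> BC, C -> PB.

S -> c | XA; A -> c; B -> d; C -> PB; P -> c | PP; X -> c | BC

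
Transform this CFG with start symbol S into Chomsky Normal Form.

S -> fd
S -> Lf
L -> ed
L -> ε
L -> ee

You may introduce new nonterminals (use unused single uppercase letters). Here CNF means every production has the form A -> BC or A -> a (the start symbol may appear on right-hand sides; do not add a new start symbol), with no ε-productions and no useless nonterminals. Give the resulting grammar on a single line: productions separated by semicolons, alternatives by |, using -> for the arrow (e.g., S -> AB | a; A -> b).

S -> f | CB | LC; A -> e; B -> d; C -> f; L -> AA | AB

Nullable: {L}; after ε-elimination: S -> f | Lf | fd; L -> ed | ee.
No unit productions to eliminate.
TERM: introduce B -> d, A -> e, C -> f and substitute in every rule of length ≥2.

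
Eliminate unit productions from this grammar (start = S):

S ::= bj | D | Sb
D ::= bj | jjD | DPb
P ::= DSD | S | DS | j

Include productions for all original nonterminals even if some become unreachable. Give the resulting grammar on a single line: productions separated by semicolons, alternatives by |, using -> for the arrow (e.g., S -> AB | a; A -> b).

S -> Sb | bj | DPb | jjD; D -> bj | DPb | jjD; P -> j | DS | Sb | bj | DPb | DSD | jjD

Unit productions: P->S, S->D.
Unit pairs (A ⇒* B via units): (P,D), (P,S), (S,D).
S: inherits non-unit rules of {D, S} → DPb | Sb | bj | jjD.
D: inherits non-unit rules of {D} → DPb | bj | jjD.
P: inherits non-unit rules of {D, P, S} → DPb | DS | DSD | Sb | bj | j | jjD.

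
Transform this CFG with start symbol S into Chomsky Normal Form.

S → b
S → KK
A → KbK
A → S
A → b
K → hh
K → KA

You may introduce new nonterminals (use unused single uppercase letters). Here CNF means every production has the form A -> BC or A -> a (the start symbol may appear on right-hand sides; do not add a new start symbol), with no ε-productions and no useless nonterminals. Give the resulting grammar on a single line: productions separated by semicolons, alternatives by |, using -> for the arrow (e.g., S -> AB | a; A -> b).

No ε-productions.
After unit-elimination: S -> b | KK; A -> b | KK | KbK; K -> KA | hh.
TERM: introduce B -> b, C -> h and substitute in every rule of length ≥2.
BIN: A -> KBK becomes A -> KD, D -> BK.

S -> b | KK; A -> b | KD | KK; B -> b; C -> h; D -> BK; K -> CC | KA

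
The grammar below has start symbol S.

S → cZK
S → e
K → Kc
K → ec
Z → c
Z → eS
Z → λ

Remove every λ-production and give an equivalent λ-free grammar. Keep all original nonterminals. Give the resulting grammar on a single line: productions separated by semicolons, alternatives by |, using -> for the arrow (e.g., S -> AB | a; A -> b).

Nullable set: {Z}.
S -> cZK: Z nullable, giving cK | cZK.
Drop Z -> λ.
Unchanged (no nullable symbols): S -> e; K -> Kc; K -> ec; Z -> c; Z -> eS.

S -> e | cK | cZK; K -> Kc | ec; Z -> c | eS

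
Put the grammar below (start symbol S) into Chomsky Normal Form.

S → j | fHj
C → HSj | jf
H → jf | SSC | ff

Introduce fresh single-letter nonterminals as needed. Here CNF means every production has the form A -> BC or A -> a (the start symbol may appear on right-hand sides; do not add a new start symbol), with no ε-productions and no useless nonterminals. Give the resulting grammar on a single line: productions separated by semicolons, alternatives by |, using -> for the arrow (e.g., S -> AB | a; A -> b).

S -> j | BF; A -> j; B -> f; C -> AB | HD; D -> SA; E -> SC; F -> HA; H -> AB | BB | SE

No ε-productions.
No unit productions to eliminate.
TERM: introduce B -> f, A -> j and substitute in every rule of length ≥2.
BIN: C -> HSA becomes C -> HD, D -> SA; H -> SSC becomes H -> SE, E -> SC; S -> BHA becomes S -> BF, F -> HA.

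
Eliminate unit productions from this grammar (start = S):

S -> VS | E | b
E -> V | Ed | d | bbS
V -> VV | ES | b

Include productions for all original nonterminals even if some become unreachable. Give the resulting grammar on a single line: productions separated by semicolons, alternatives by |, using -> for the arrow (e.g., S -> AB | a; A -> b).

S -> b | d | ES | Ed | VS | VV | bbS; E -> b | d | ES | Ed | VV | bbS; V -> b | ES | VV

Unit productions: E->V, S->E.
Unit pairs (A ⇒* B via units): (E,V), (S,E), (S,V).
S: inherits non-unit rules of {E, S, V} → ES | Ed | VS | VV | b | bbS | d.
E: inherits non-unit rules of {E, V} → ES | Ed | VV | b | bbS | d.
V: inherits non-unit rules of {V} → ES | VV | b.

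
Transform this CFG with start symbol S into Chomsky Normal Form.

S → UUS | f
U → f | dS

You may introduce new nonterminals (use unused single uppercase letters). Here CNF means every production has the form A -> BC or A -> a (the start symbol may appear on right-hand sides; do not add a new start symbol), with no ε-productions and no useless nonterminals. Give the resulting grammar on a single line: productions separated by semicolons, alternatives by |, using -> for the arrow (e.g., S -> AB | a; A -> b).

S -> f | UB; A -> d; B -> US; U -> f | AS

No ε-productions.
No unit productions to eliminate.
TERM: introduce A -> d and substitute in every rule of length ≥2.
BIN: S -> UUS becomes S -> UB, B -> US.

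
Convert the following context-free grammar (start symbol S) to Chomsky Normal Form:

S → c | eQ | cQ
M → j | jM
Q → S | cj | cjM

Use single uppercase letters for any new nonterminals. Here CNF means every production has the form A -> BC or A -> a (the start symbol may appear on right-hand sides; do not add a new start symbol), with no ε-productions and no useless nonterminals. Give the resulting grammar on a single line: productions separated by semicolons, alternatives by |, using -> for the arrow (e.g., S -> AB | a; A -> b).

No ε-productions.
After unit-elimination: S -> c | cQ | eQ; M -> j | jM; Q -> c | cQ | cj | eQ | cjM.
TERM: introduce B -> c, C -> e, A -> j and substitute in every rule of length ≥2.
BIN: Q -> BAM becomes Q -> BD, D -> AM.

S -> c | BQ | CQ; A -> j; B -> c; C -> e; D -> AM; M -> j | AM; Q -> c | BA | BD | BQ | CQ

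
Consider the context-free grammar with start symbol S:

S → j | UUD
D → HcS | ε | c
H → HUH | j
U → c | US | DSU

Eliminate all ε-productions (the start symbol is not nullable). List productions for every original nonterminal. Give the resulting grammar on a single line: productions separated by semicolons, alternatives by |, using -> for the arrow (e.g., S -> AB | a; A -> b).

Nullable set: {D}.
S -> UUD: D nullable, giving UU | UUD.
Drop D -> ε.
U -> DSU: D nullable, giving DSU | SU.
Unchanged (no nullable symbols): S -> j; D -> HcS; D -> c; H -> HUH; H -> j; U -> US; U -> c.

S -> j | UU | UUD; D -> c | HcS; H -> j | HUH; U -> c | SU | US | DSU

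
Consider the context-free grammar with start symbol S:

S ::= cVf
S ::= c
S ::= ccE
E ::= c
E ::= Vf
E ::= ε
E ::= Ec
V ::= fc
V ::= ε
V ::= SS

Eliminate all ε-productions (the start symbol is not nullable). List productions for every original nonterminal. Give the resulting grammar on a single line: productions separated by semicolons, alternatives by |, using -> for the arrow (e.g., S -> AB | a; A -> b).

S -> c | cc | cf | cVf | ccE; E -> c | f | Ec | Vf; V -> SS | fc

Nullable set: {E, V}.
S -> cVf: V nullable, giving cVf | cf.
S -> ccE: E nullable, giving cc | ccE.
Drop E -> ε.
E -> Ec: E nullable, giving Ec | c.
E -> Vf: V nullable, giving Vf | f.
Drop V -> ε.
Unchanged (no nullable symbols): S -> c; E -> c; V -> SS; V -> fc.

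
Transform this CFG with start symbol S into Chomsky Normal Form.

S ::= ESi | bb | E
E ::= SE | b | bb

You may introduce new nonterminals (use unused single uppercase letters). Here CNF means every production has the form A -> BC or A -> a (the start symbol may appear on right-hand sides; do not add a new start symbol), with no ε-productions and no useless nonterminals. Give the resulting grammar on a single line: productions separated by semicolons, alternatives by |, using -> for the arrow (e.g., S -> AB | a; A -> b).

No ε-productions.
After unit-elimination: S -> b | SE | bb | ESi; E -> b | SE | bb.
TERM: introduce A -> b, B -> i and substitute in every rule of length ≥2.
BIN: S -> ESB becomes S -> EC, C -> SB.

S -> b | AA | EC | SE; A -> b; B -> i; C -> SB; E -> b | AA | SE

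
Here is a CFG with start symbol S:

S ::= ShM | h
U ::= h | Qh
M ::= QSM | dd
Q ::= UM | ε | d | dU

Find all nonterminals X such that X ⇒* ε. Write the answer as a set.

Directly nullable (have an ε-rule): {Q}.
Not nullable: M, S, U — each has a terminal in every rule's right-hand side or depends on a non-nullable symbol.

{Q}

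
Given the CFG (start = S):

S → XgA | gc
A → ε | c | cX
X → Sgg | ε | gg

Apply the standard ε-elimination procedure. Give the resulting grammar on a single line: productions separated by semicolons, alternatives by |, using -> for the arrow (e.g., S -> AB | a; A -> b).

S -> g | Xg | gA | gc | XgA; A -> c | cX; X -> gg | Sgg

Nullable set: {A, X}.
S -> XgA: X, A nullable, giving Xg | XgA | g | gA.
Drop A -> ε.
A -> cX: X nullable, giving c | cX.
Drop X -> ε.
Unchanged (no nullable symbols): S -> gc; A -> c; X -> Sgg; X -> gg.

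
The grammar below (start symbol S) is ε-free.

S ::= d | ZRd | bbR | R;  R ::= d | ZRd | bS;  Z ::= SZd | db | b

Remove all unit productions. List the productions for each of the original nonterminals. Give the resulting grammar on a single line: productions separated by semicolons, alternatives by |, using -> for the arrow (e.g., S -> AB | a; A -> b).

S -> d | bS | ZRd | bbR; R -> d | bS | ZRd; Z -> b | db | SZd

Unit productions: S->R.
Unit pairs (A ⇒* B via units): (S,R).
S: inherits non-unit rules of {R, S} → ZRd | bS | bbR | d.
R: inherits non-unit rules of {R} → ZRd | bS | d.
Z: inherits non-unit rules of {Z} → SZd | b | db.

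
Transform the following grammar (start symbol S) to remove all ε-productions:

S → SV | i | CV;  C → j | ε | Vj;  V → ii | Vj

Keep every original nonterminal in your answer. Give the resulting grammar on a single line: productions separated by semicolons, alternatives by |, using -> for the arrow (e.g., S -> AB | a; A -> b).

S -> V | i | CV | SV; C -> j | Vj; V -> Vj | ii

Nullable set: {C}.
S -> CV: C nullable, giving CV | V.
Drop C -> ε.
Unchanged (no nullable symbols): S -> SV; S -> i; C -> Vj; C -> j; V -> Vj; V -> ii.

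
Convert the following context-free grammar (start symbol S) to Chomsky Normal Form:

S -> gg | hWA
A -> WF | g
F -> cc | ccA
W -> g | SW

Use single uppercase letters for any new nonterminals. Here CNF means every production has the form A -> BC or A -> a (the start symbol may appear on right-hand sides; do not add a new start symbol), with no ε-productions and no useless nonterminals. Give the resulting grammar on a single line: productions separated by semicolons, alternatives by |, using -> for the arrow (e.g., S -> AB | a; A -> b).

S -> CC | DG; A -> g | WF; B -> c; C -> g; D -> h; E -> BA; F -> BB | BE; G -> WA; W -> g | SW

No ε-productions.
No unit productions to eliminate.
TERM: introduce B -> c, C -> g, D -> h and substitute in every rule of length ≥2.
BIN: F -> BBA becomes F -> BE, E -> BA; S -> DWA becomes S -> DG, G -> WA.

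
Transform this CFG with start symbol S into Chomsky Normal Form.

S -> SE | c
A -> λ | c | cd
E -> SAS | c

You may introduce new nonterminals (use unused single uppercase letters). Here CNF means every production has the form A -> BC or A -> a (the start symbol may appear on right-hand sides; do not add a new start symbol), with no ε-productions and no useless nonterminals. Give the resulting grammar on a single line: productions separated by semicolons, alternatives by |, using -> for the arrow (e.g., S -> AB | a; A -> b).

S -> c | SE; A -> c | BC; B -> c; C -> d; D -> AS; E -> c | SD | SS

Nullable: {A}; after ε-elimination: S -> c | SE; A -> c | cd; E -> c | SS | SAS.
No unit productions to eliminate.
TERM: introduce B -> c, C -> d and substitute in every rule of length ≥2.
BIN: E -> SAS becomes E -> SD, D -> AS.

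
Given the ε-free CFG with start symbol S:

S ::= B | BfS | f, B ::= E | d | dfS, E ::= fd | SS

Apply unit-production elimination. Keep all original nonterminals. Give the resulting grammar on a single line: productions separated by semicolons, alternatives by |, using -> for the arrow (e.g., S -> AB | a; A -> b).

Unit productions: B->E, S->B.
Unit pairs (A ⇒* B via units): (B,E), (S,B), (S,E).
S: inherits non-unit rules of {B, E, S} → BfS | SS | d | dfS | f | fd.
B: inherits non-unit rules of {B, E} → SS | d | dfS | fd.
E: inherits non-unit rules of {E} → SS | fd.

S -> d | f | SS | fd | BfS | dfS; B -> d | SS | fd | dfS; E -> SS | fd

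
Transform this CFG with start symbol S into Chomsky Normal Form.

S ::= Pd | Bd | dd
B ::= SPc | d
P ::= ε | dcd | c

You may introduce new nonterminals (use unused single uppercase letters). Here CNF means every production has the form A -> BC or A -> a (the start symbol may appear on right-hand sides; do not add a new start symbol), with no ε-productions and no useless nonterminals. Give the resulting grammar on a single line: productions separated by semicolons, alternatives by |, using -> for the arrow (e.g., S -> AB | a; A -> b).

S -> d | BC | CC | PC; A -> c; B -> d | SA | SD; C -> d; D -> PA; E -> AC; P -> c | CE

Nullable: {P}; after ε-elimination: S -> d | Bd | Pd | dd; B -> d | Sc | SPc; P -> c | dcd.
No unit productions to eliminate.
TERM: introduce A -> c, C -> d and substitute in every rule of length ≥2.
BIN: B -> SPA becomes B -> SD, D -> PA; P -> CAC becomes P -> CE, E -> AC.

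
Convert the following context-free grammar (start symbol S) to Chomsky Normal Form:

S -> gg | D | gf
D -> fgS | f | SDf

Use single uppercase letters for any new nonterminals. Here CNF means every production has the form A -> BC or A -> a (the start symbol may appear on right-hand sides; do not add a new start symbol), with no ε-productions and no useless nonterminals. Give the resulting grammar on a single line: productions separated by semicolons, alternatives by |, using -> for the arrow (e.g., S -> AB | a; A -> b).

No ε-productions.
After unit-elimination: S -> f | gf | gg | SDf | fgS; D -> f | SDf | fgS.
TERM: introduce A -> f, B -> g and substitute in every rule of length ≥2.
BIN: D -> ABS becomes D -> AC, C -> BS; D -> SDA becomes D -> SE, E -> DA; S -> ABS becomes S -> AF, F -> BS; S -> SDA becomes S -> SG, G -> DA.

S -> f | AF | BA | BB | SG; A -> f; B -> g; C -> BS; D -> f | AC | SE; E -> DA; F -> BS; G -> DA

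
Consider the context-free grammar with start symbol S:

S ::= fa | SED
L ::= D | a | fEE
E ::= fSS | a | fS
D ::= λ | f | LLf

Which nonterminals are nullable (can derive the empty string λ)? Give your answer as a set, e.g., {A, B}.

{D, L}

Directly nullable (have an ε-rule): {D}.
L is nullable via L -> D (every symbol on the right is already known nullable).
Not nullable: E, S — each has a terminal in every rule's right-hand side or depends on a non-nullable symbol.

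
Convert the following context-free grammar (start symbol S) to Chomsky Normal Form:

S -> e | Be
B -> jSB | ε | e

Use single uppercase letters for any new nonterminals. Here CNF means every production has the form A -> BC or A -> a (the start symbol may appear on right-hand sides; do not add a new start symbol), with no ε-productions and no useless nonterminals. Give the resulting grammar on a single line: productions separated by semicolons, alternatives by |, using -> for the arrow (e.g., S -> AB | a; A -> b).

S -> e | BC; A -> j; B -> e | AD | AS; C -> e; D -> SB

Nullable: {B}; after ε-elimination: S -> e | Be; B -> e | jS | jSB.
No unit productions to eliminate.
TERM: introduce C -> e, A -> j and substitute in every rule of length ≥2.
BIN: B -> ASB becomes B -> AD, D -> SB.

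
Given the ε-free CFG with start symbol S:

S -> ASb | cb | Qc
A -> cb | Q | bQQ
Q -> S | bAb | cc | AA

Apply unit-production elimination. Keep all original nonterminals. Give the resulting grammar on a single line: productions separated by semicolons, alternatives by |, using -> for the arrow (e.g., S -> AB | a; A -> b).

Unit productions: A->Q, Q->S.
Unit pairs (A ⇒* B via units): (A,Q), (A,S), (Q,S).
S: inherits non-unit rules of {S} → ASb | Qc | cb.
A: inherits non-unit rules of {A, Q, S} → AA | ASb | Qc | bAb | bQQ | cb | cc.
Q: inherits non-unit rules of {Q, S} → AA | ASb | Qc | bAb | cb | cc.

S -> Qc | cb | ASb; A -> AA | Qc | cb | cc | ASb | bAb | bQQ; Q -> AA | Qc | cb | cc | ASb | bAb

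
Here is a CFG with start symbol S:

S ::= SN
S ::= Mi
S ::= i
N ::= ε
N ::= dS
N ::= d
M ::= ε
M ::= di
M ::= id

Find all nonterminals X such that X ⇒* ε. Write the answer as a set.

Directly nullable (have an ε-rule): {M, N}.
Not nullable: S — each has a terminal in every rule's right-hand side or depends on a non-nullable symbol.

{M, N}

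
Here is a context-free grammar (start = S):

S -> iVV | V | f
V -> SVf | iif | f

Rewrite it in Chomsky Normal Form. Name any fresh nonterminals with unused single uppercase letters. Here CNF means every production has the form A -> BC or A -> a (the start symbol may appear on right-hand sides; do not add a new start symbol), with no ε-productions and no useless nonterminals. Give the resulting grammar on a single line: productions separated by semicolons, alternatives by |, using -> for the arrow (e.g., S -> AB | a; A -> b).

S -> f | BC | BD | SE; A -> f; B -> i; C -> BA; D -> VV; E -> VA; F -> BA; G -> VA; V -> f | BF | SG

No ε-productions.
After unit-elimination: S -> f | SVf | iVV | iif; V -> f | SVf | iif.
TERM: introduce A -> f, B -> i and substitute in every rule of length ≥2.
BIN: S -> BBA becomes S -> BC, C -> BA; S -> BVV becomes S -> BD, D -> VV; S -> SVA becomes S -> SE, E -> VA; V -> BBA becomes V -> BF, F -> BA; V -> SVA becomes V -> SG, G -> VA.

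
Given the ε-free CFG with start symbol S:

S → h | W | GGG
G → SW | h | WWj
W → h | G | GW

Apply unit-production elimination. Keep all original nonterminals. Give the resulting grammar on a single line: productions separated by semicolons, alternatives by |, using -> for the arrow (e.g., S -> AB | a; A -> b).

Unit productions: S->W, W->G.
Unit pairs (A ⇒* B via units): (S,G), (S,W), (W,G).
S: inherits non-unit rules of {G, S, W} → GGG | GW | SW | WWj | h.
G: inherits non-unit rules of {G} → SW | WWj | h.
W: inherits non-unit rules of {G, W} → GW | SW | WWj | h.

S -> h | GW | SW | GGG | WWj; G -> h | SW | WWj; W -> h | GW | SW | WWj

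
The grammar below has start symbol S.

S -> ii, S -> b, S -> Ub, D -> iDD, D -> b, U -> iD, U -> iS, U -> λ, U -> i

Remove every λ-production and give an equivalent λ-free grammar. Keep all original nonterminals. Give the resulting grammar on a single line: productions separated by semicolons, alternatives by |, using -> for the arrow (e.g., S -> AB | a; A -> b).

Nullable set: {U}.
S -> Ub: U nullable, giving Ub | b.
Drop U -> λ.
Unchanged (no nullable symbols): S -> b; S -> ii; D -> b; D -> iDD; U -> i; U -> iD; U -> iS.

S -> b | Ub | ii; D -> b | iDD; U -> i | iD | iS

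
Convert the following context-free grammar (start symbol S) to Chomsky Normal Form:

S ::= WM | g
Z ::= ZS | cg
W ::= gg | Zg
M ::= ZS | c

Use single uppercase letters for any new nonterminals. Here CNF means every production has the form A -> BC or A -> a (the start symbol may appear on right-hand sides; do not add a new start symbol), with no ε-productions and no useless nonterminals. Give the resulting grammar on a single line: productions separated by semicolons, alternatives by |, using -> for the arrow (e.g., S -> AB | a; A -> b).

S -> g | WM; A -> g; B -> c; M -> c | ZS; W -> AA | ZA; Z -> BA | ZS

No ε-productions.
No unit productions to eliminate.
TERM: introduce B -> c, A -> g and substitute in every rule of length ≥2.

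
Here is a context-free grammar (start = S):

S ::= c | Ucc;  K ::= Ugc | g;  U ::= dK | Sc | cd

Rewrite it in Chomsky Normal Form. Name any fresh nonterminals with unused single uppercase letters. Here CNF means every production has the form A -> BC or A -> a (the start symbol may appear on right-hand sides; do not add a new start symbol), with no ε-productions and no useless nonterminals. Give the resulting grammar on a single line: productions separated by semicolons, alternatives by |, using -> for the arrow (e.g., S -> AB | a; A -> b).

S -> c | UE; A -> g; B -> c; C -> d; D -> AB; E -> BB; K -> g | UD; U -> BC | CK | SB

No ε-productions.
No unit productions to eliminate.
TERM: introduce B -> c, C -> d, A -> g and substitute in every rule of length ≥2.
BIN: K -> UAB becomes K -> UD, D -> AB; S -> UBB becomes S -> UE, E -> BB.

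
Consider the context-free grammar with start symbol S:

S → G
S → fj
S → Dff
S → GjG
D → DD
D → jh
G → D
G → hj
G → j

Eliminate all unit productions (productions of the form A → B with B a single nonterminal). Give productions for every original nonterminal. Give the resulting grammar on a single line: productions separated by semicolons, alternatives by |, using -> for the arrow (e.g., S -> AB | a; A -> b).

Unit productions: G->D, S->G.
Unit pairs (A ⇒* B via units): (G,D), (S,D), (S,G).
S: inherits non-unit rules of {D, G, S} → DD | Dff | GjG | fj | hj | j | jh.
D: inherits non-unit rules of {D} → DD | jh.
G: inherits non-unit rules of {D, G} → DD | hj | j | jh.

S -> j | DD | fj | hj | jh | Dff | GjG; D -> DD | jh; G -> j | DD | hj | jh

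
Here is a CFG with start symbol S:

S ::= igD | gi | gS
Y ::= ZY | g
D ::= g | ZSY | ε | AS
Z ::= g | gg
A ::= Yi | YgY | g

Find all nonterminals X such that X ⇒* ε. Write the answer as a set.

Directly nullable (have an ε-rule): {D}.
Not nullable: A, S, Y, Z — each has a terminal in every rule's right-hand side or depends on a non-nullable symbol.

{D}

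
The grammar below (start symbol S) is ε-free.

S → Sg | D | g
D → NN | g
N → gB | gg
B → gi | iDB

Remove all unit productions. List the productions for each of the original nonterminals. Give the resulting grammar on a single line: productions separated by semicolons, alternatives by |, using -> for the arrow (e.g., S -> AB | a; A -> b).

S -> g | NN | Sg; B -> gi | iDB; D -> g | NN; N -> gB | gg

Unit productions: S->D.
Unit pairs (A ⇒* B via units): (S,D).
S: inherits non-unit rules of {D, S} → NN | Sg | g.
B: inherits non-unit rules of {B} → gi | iDB.
D: inherits non-unit rules of {D} → NN | g.
N: inherits non-unit rules of {N} → gB | gg.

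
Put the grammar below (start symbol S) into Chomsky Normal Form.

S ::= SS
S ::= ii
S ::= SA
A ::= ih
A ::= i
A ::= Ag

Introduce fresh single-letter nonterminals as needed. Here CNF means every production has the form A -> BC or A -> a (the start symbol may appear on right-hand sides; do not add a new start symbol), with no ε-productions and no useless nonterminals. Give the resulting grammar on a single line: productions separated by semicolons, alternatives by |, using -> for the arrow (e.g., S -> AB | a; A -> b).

No ε-productions.
No unit productions to eliminate.
TERM: introduce B -> g, D -> h, C -> i and substitute in every rule of length ≥2.

S -> CC | SA | SS; A -> i | AB | CD; B -> g; C -> i; D -> h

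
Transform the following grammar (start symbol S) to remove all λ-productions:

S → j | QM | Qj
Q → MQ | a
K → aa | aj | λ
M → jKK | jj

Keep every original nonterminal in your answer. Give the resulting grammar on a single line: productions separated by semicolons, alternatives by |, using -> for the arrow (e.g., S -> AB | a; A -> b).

Nullable set: {K}.
Drop K -> λ.
M -> jKK: K, K nullable, giving j | jK | jKK.
Unchanged (no nullable symbols): S -> QM; S -> Qj; S -> j; K -> aa; K -> aj; M -> jj; Q -> MQ; Q -> a.

S -> j | QM | Qj; K -> aa | aj; M -> j | jK | jj | jKK; Q -> a | MQ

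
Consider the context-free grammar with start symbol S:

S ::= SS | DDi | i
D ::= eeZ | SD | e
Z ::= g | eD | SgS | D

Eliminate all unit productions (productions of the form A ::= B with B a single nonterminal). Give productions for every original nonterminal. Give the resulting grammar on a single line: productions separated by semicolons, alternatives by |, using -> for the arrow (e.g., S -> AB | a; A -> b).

S -> i | SS | DDi; D -> e | SD | eeZ; Z -> e | g | SD | eD | SgS | eeZ

Unit productions: Z->D.
Unit pairs (A ⇒* B via units): (Z,D).
S: inherits non-unit rules of {S} → DDi | SS | i.
D: inherits non-unit rules of {D} → SD | e | eeZ.
Z: inherits non-unit rules of {D, Z} → SD | SgS | e | eD | eeZ | g.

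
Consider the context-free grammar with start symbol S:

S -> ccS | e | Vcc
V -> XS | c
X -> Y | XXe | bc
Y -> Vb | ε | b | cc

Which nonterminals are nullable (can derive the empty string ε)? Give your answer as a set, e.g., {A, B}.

{X, Y}

Directly nullable (have an ε-rule): {Y}.
X is nullable via X -> Y (every symbol on the right is already known nullable).
Not nullable: S, V — each has a terminal in every rule's right-hand side or depends on a non-nullable symbol.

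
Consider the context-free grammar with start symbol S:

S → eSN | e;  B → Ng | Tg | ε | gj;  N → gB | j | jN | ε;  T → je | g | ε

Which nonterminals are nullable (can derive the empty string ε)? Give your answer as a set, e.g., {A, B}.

{B, N, T}

Directly nullable (have an ε-rule): {B, N, T}.
Not nullable: S — each has a terminal in every rule's right-hand side or depends on a non-nullable symbol.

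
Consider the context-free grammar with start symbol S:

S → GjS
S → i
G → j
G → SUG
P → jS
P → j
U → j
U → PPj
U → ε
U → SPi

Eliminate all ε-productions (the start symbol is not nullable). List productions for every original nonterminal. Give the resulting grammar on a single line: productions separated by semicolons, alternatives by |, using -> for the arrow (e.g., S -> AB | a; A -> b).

Nullable set: {U}.
G -> SUG: U nullable, giving SG | SUG.
Drop U -> ε.
Unchanged (no nullable symbols): S -> GjS; S -> i; G -> j; P -> j; P -> jS; U -> PPj; U -> SPi; U -> j.

S -> i | GjS; G -> j | SG | SUG; P -> j | jS; U -> j | PPj | SPi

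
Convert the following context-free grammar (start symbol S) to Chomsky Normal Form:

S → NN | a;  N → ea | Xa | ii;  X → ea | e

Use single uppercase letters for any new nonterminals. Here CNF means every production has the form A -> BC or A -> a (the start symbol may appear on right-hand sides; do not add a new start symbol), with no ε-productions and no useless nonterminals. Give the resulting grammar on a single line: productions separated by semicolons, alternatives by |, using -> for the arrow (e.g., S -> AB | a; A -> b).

No ε-productions.
No unit productions to eliminate.
TERM: introduce A -> a, B -> e, C -> i and substitute in every rule of length ≥2.

S -> a | NN; A -> a; B -> e; C -> i; N -> BA | CC | XA; X -> e | BA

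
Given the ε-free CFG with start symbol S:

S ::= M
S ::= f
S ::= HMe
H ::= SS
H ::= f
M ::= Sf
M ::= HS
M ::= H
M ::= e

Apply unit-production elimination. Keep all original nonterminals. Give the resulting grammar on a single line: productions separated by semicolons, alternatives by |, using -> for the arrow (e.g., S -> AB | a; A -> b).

S -> e | f | HS | SS | Sf | HMe; H -> f | SS; M -> e | f | HS | SS | Sf

Unit productions: M->H, S->M.
Unit pairs (A ⇒* B via units): (M,H), (S,H), (S,M).
S: inherits non-unit rules of {H, M, S} → HMe | HS | SS | Sf | e | f.
H: inherits non-unit rules of {H} → SS | f.
M: inherits non-unit rules of {H, M} → HS | SS | Sf | e | f.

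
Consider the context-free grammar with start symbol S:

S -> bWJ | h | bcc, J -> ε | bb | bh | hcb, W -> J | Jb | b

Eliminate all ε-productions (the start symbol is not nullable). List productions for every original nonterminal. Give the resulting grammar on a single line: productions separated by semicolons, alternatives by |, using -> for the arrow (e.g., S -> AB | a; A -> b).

Nullable set: {J, W}.
S -> bWJ: W, J nullable, giving b | bJ | bW | bWJ.
Drop J -> ε.
W -> J: J nullable, giving J.
W -> Jb: J nullable, giving Jb | b.
Unchanged (no nullable symbols): S -> bcc; S -> h; J -> bb; J -> bh; J -> hcb; W -> b.

S -> b | h | bJ | bW | bWJ | bcc; J -> bb | bh | hcb; W -> J | b | Jb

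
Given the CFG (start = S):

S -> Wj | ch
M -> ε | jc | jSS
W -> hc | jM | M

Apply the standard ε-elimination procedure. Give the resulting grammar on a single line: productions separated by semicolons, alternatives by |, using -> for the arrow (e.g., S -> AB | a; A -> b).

S -> j | Wj | ch; M -> jc | jSS; W -> M | j | hc | jM

Nullable set: {M, W}.
S -> Wj: W nullable, giving Wj | j.
Drop M -> ε.
W -> M: M nullable, giving M.
W -> jM: M nullable, giving j | jM.
Unchanged (no nullable symbols): S -> ch; M -> jSS; M -> jc; W -> hc.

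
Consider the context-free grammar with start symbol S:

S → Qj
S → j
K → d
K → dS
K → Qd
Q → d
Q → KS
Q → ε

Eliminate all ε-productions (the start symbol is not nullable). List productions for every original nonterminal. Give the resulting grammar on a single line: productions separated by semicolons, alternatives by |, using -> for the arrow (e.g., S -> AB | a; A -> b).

S -> j | Qj; K -> d | Qd | dS; Q -> d | KS

Nullable set: {Q}.
S -> Qj: Q nullable, giving Qj | j.
K -> Qd: Q nullable, giving Qd | d.
Drop Q -> ε.
Unchanged (no nullable symbols): S -> j; K -> d; K -> dS; Q -> KS; Q -> d.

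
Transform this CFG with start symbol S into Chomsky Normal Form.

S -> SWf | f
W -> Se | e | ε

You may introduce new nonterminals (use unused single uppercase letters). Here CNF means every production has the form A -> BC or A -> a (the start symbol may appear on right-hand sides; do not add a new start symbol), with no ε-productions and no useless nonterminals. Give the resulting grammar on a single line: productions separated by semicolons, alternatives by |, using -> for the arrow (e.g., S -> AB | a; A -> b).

S -> f | SA | SC; A -> f; B -> e; C -> WA; W -> e | SB

Nullable: {W}; after ε-elimination: S -> f | Sf | SWf; W -> e | Se.
No unit productions to eliminate.
TERM: introduce B -> e, A -> f and substitute in every rule of length ≥2.
BIN: S -> SWA becomes S -> SC, C -> WA.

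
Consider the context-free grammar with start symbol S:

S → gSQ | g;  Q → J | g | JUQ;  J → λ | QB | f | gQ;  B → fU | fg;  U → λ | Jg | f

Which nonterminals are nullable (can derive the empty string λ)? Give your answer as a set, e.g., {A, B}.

{J, Q, U}

Directly nullable (have an ε-rule): {J, U}.
Q is nullable via Q -> J (every symbol on the right is already known nullable).
Not nullable: B, S — each has a terminal in every rule's right-hand side or depends on a non-nullable symbol.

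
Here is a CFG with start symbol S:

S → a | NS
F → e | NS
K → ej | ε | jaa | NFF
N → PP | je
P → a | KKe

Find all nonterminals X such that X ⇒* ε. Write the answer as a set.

Directly nullable (have an ε-rule): {K}.
Not nullable: F, N, P, S — each has a terminal in every rule's right-hand side or depends on a non-nullable symbol.

{K}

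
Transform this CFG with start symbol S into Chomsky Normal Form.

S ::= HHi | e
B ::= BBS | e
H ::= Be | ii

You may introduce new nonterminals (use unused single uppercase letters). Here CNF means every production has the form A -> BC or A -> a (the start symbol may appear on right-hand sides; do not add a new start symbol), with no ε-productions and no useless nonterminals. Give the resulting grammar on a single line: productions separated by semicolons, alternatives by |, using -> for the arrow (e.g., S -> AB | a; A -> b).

No ε-productions.
No unit productions to eliminate.
TERM: introduce A -> e, C -> i and substitute in every rule of length ≥2.
BIN: B -> BBS becomes B -> BD, D -> BS; S -> HHC becomes S -> HE, E -> HC.

S -> e | HE; A -> e; B -> e | BD; C -> i; D -> BS; E -> HC; H -> BA | CC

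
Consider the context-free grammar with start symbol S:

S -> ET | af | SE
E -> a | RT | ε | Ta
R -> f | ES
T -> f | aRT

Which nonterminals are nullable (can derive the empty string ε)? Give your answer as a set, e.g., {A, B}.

Directly nullable (have an ε-rule): {E}.
Not nullable: R, S, T — each has a terminal in every rule's right-hand side or depends on a non-nullable symbol.

{E}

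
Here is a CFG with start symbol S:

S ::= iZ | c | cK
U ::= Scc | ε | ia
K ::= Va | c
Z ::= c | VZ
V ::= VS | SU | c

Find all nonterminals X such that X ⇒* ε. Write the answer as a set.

{U}

Directly nullable (have an ε-rule): {U}.
Not nullable: K, S, V, Z — each has a terminal in every rule's right-hand side or depends on a non-nullable symbol.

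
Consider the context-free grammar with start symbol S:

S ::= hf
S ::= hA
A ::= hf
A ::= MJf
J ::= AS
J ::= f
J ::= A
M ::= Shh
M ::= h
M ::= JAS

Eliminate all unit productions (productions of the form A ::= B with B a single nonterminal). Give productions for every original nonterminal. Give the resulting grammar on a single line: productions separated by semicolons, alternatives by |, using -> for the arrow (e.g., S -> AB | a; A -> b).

Unit productions: J->A.
Unit pairs (A ⇒* B via units): (J,A).
S: inherits non-unit rules of {S} → hA | hf.
A: inherits non-unit rules of {A} → MJf | hf.
J: inherits non-unit rules of {A, J} → AS | MJf | f | hf.
M: inherits non-unit rules of {M} → JAS | Shh | h.

S -> hA | hf; A -> hf | MJf; J -> f | AS | hf | MJf; M -> h | JAS | Shh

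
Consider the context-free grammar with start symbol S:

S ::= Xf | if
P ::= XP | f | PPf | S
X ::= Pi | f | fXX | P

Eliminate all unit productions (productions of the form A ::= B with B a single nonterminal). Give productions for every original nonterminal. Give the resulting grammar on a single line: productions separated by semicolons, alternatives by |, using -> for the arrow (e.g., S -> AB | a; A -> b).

Unit productions: P->S, X->P.
Unit pairs (A ⇒* B via units): (P,S), (X,P), (X,S).
S: inherits non-unit rules of {S} → Xf | if.
P: inherits non-unit rules of {P, S} → PPf | XP | Xf | f | if.
X: inherits non-unit rules of {P, S, X} → PPf | Pi | XP | Xf | f | fXX | if.

S -> Xf | if; P -> f | XP | Xf | if | PPf; X -> f | Pi | XP | Xf | if | PPf | fXX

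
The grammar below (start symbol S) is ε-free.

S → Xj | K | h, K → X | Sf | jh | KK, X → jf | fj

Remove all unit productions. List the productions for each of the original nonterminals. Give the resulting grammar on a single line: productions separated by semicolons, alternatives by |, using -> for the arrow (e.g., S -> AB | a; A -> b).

S -> h | KK | Sf | Xj | fj | jf | jh; K -> KK | Sf | fj | jf | jh; X -> fj | jf

Unit productions: K->X, S->K.
Unit pairs (A ⇒* B via units): (K,X), (S,K), (S,X).
S: inherits non-unit rules of {K, S, X} → KK | Sf | Xj | fj | h | jf | jh.
K: inherits non-unit rules of {K, X} → KK | Sf | fj | jf | jh.
X: inherits non-unit rules of {X} → fj | jf.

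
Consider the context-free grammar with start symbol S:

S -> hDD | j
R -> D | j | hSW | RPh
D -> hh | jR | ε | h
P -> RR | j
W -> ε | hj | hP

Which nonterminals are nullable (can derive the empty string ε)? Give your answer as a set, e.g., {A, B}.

{D, P, R, W}

Directly nullable (have an ε-rule): {D, W}.
R is nullable via R -> D (every symbol on the right is already known nullable).
P is nullable via P -> RR (every symbol on the right is already known nullable).
Not nullable: S — each has a terminal in every rule's right-hand side or depends on a non-nullable symbol.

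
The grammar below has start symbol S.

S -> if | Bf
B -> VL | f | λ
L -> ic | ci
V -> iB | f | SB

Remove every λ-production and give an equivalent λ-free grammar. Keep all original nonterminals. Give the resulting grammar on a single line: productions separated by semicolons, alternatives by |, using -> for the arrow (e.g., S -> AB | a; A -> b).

S -> f | Bf | if; B -> f | VL; L -> ci | ic; V -> S | f | i | SB | iB

Nullable set: {B}.
S -> Bf: B nullable, giving Bf | f.
Drop B -> λ.
V -> SB: B nullable, giving S | SB.
V -> iB: B nullable, giving i | iB.
Unchanged (no nullable symbols): S -> if; B -> VL; B -> f; L -> ci; L -> ic; V -> f.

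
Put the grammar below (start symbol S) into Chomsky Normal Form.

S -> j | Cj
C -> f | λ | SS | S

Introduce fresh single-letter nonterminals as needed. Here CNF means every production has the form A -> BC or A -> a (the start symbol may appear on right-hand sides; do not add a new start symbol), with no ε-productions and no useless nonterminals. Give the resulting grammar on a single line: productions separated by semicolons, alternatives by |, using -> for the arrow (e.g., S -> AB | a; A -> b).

Nullable: {C}; after ε-elimination: S -> j | Cj; C -> S | f | SS.
After unit-elimination: S -> j | Cj; C -> f | j | Cj | SS.
TERM: introduce A -> j and substitute in every rule of length ≥2.

S -> j | CA; A -> j; C -> f | j | CA | SS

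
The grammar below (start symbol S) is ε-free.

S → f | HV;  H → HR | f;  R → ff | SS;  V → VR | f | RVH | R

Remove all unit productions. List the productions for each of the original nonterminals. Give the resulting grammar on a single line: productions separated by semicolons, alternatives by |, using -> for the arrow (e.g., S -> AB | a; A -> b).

Unit productions: V->R.
Unit pairs (A ⇒* B via units): (V,R).
S: inherits non-unit rules of {S} → HV | f.
H: inherits non-unit rules of {H} → HR | f.
R: inherits non-unit rules of {R} → SS | ff.
V: inherits non-unit rules of {R, V} → RVH | SS | VR | f | ff.

S -> f | HV; H -> f | HR; R -> SS | ff; V -> f | SS | VR | ff | RVH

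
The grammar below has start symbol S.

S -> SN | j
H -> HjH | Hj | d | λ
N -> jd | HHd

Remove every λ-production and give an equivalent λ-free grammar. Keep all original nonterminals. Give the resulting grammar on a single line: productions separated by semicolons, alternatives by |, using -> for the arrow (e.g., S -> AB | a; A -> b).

Nullable set: {H}.
Drop H -> λ.
H -> Hj: H nullable, giving Hj | j.
H -> HjH: H, H nullable, giving Hj | HjH | j | jH.
N -> HHd: H, H nullable, giving HHd | Hd | d.
Unchanged (no nullable symbols): S -> SN; S -> j; H -> d; N -> jd.

S -> j | SN; H -> d | j | Hj | jH | HjH; N -> d | Hd | jd | HHd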